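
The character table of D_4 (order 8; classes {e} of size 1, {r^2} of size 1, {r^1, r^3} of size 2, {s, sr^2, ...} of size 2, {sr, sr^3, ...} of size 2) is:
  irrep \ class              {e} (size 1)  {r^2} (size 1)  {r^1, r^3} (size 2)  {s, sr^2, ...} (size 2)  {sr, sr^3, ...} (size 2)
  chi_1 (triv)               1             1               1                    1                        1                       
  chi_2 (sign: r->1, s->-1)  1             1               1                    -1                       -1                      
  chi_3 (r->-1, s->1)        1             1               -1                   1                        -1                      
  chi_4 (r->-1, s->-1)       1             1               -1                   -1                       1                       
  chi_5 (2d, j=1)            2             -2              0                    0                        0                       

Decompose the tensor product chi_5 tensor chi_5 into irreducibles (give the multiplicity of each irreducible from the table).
chi_5 tensor chi_5 = chi_1 + chi_2 + chi_3 + chi_4 (all other irreducibles have multiplicity 0).

Proof sketch: The character of a tensor product is the pointwise product (chi_5 * chi_5)(C) = chi_5(C) * chi_5(C):
  {e}: (2)*(2), {r^2}: (-2)*(-2), {r^1, r^3}: (0)*(0), {s, sr^2, ...}: (0)*(0), {sr, sr^3, ...}: (0)*(0)
so (chi_5 * chi_5) takes values
  {e} -> 4, {r^2} -> 4, {r^1, r^3} -> 0, {s, sr^2, ...} -> 0, {sr, sr^3, ...} -> 0.
Now take the inner product of this character with each irreducible chi from the table, <chi_5*chi_5, chi> = (1/8) sum_C |C| (chi_5*chi_5)(C) conj(chi(C)):
  <chi_5*chi_5, chi_1> = (1/8)[1*(4)*conj(1) + 1*(4)*conj(1) + 2*(0)*conj(1) + 2*(0)*conj(1) + 2*(0)*conj(1)]
      = (1/8)[(4) + (4) + (0) + (0) + (0)] = 8/8 = 1
  <chi_5*chi_5, chi_2> = (1/8)[1*(4)*conj(1) + 1*(4)*conj(1) + 2*(0)*conj(1) + 2*(0)*conj(-1) + 2*(0)*conj(-1)]
      = (1/8)[(4) + (4) + (0) + (0) + (0)] = 8/8 = 1
  <chi_5*chi_5, chi_3> = (1/8)[1*(4)*conj(1) + 1*(4)*conj(1) + 2*(0)*conj(-1) + 2*(0)*conj(1) + 2*(0)*conj(-1)]
      = (1/8)[(4) + (4) + (0) + (0) + (0)] = 8/8 = 1
  <chi_5*chi_5, chi_4> = (1/8)[1*(4)*conj(1) + 1*(4)*conj(1) + 2*(0)*conj(-1) + 2*(0)*conj(-1) + 2*(0)*conj(1)]
      = (1/8)[(4) + (4) + (0) + (0) + (0)] = 8/8 = 1
  <chi_5*chi_5, chi_5> = (1/8)[1*(4)*conj(2) + 1*(4)*conj(-2) + 2*(0)*conj(0) + 2*(0)*conj(0) + 2*(0)*conj(0)]
      = (1/8)[(8) + (-8) + (0) + (0) + (0)] = 0/8 = 0
Hence the multiplicities are chi_1: 1, chi_2: 1, chi_3: 1, chi_4: 1. Dimension check: dim(chi_5)*dim(chi_5) = 2*2 = 4 and sum (mult * dim) = 1*1 + 1*1 + 1*1 + 1*1 = 4.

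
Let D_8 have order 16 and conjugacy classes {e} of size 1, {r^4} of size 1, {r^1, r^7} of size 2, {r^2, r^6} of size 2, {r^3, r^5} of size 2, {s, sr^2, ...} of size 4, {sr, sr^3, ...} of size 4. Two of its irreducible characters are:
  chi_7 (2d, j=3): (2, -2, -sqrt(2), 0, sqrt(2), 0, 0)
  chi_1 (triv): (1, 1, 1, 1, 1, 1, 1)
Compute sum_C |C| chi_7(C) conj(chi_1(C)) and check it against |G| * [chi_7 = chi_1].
Sum = 0; so <chi_7, chi_1> = 0 (distinct irreducibles are orthogonal).

Working: Compute term by term over conjugacy classes (|C| * chi_7(C) * conj(chi_1(C))):
  1*(2)*conj(1) + 1*(-2)*conj(1) + 2*(-sqrt(2))*conj(1) + 2*(0)*conj(1) + 2*(sqrt(2))*conj(1) + 4*(0)*conj(1) + 4*(0)*conj(1)
  = (2) + (-2) + (-2*sqrt(2)) + (0) + (2*sqrt(2)) + (0) + (0)
  = 0.
Dividing by |G| = 16 gives 0/16 = 0, matching the row-orthogonality relation <chi_7, chi_1> = [chi_7 = chi_1].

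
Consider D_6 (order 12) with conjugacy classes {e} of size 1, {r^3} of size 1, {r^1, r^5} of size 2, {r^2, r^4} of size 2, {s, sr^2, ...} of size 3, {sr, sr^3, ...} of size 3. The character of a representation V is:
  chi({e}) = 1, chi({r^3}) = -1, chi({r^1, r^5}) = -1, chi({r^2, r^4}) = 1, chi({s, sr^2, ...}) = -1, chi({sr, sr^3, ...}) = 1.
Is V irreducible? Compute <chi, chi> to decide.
Irreducible: <chi, chi> = 1.

Justification: <chi, chi> = (1/|G|) sum_C |C| * |chi(C)|^2 = (1/12)[1*|1|^2 + 1*|-1|^2 + 2*|-1|^2 + 2*|1|^2 + 3*|-1|^2 + 3*|1|^2]
  = (1/12)[(1) + (1) + (2) + (2) + (3) + (3)] = 12/12 = 1.
A character is irreducible iff <chi, chi> = 1, so this representation is irreducible.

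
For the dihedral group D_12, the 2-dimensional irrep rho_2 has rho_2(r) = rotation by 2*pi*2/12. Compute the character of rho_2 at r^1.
chi_{rho_2}(r^1) = 2*cos(2*pi*2*1/12) = 1

rho_2(r^1) is rotation by angle 2*pi*2*1/12, whose trace is 2*cos(2*pi*2*1/12) = 1.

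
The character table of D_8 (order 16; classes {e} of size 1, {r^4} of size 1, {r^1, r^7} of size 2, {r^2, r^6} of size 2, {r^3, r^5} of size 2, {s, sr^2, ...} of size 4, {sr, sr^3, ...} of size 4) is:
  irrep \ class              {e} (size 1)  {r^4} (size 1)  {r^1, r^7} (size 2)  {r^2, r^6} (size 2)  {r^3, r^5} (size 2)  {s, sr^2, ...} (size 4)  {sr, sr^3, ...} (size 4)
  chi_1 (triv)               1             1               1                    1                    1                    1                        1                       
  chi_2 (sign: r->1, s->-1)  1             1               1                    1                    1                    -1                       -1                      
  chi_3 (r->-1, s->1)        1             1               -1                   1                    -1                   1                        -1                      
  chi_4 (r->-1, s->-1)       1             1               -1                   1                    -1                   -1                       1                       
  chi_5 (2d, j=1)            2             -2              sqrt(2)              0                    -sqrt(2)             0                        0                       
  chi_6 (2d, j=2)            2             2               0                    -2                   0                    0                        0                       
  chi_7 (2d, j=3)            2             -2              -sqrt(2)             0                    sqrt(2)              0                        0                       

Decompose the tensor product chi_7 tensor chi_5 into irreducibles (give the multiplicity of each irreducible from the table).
chi_7 tensor chi_5 = chi_3 + chi_4 + chi_6 (all other irreducibles have multiplicity 0).

Why: The character of a tensor product is the pointwise product (chi_7 * chi_5)(C) = chi_7(C) * chi_5(C):
  {e}: (2)*(2), {r^4}: (-2)*(-2), {r^1, r^7}: (-sqrt(2))*(sqrt(2)), {r^2, r^6}: (0)*(0), {r^3, r^5}: (sqrt(2))*(-sqrt(2)), {s, sr^2, ...}: (0)*(0), {sr, sr^3, ...}: (0)*(0)
so (chi_7 * chi_5) takes values
  {e} -> 4, {r^4} -> 4, {r^1, r^7} -> -2, {r^2, r^6} -> 0, {r^3, r^5} -> -2, {s, sr^2, ...} -> 0, {sr, sr^3, ...} -> 0.
Now take the inner product of this character with each irreducible chi from the table, <chi_7*chi_5, chi> = (1/16) sum_C |C| (chi_7*chi_5)(C) conj(chi(C)):
  <chi_7*chi_5, chi_1> = (1/16)[1*(4)*conj(1) + 1*(4)*conj(1) + 2*(-2)*conj(1) + 2*(0)*conj(1) + 2*(-2)*conj(1) + 4*(0)*conj(1) + 4*(0)*conj(1)]
      = (1/16)[(4) + (4) + (-4) + (0) + (-4) + (0) + (0)] = 0/16 = 0
  <chi_7*chi_5, chi_2> = (1/16)[1*(4)*conj(1) + 1*(4)*conj(1) + 2*(-2)*conj(1) + 2*(0)*conj(1) + 2*(-2)*conj(1) + 4*(0)*conj(-1) + 4*(0)*conj(-1)]
      = (1/16)[(4) + (4) + (-4) + (0) + (-4) + (0) + (0)] = 0/16 = 0
  <chi_7*chi_5, chi_3> = (1/16)[1*(4)*conj(1) + 1*(4)*conj(1) + 2*(-2)*conj(-1) + 2*(0)*conj(1) + 2*(-2)*conj(-1) + 4*(0)*conj(1) + 4*(0)*conj(-1)]
      = (1/16)[(4) + (4) + (4) + (0) + (4) + (0) + (0)] = 16/16 = 1
  <chi_7*chi_5, chi_4> = (1/16)[1*(4)*conj(1) + 1*(4)*conj(1) + 2*(-2)*conj(-1) + 2*(0)*conj(1) + 2*(-2)*conj(-1) + 4*(0)*conj(-1) + 4*(0)*conj(1)]
      = (1/16)[(4) + (4) + (4) + (0) + (4) + (0) + (0)] = 16/16 = 1
  <chi_7*chi_5, chi_5> = (1/16)[1*(4)*conj(2) + 1*(4)*conj(-2) + 2*(-2)*conj(sqrt(2)) + 2*(0)*conj(0) + 2*(-2)*conj(-sqrt(2)) + 4*(0)*conj(0) + 4*(0)*conj(0)]
      = (1/16)[(8) + (-8) + (-4*sqrt(2)) + (0) + (4*sqrt(2)) + (0) + (0)] = 0/16 = 0
  <chi_7*chi_5, chi_6> = (1/16)[1*(4)*conj(2) + 1*(4)*conj(2) + 2*(-2)*conj(0) + 2*(0)*conj(-2) + 2*(-2)*conj(0) + 4*(0)*conj(0) + 4*(0)*conj(0)]
      = (1/16)[(8) + (8) + (0) + (0) + (0) + (0) + (0)] = 16/16 = 1
  <chi_7*chi_5, chi_7> = (1/16)[1*(4)*conj(2) + 1*(4)*conj(-2) + 2*(-2)*conj(-sqrt(2)) + 2*(0)*conj(0) + 2*(-2)*conj(sqrt(2)) + 4*(0)*conj(0) + 4*(0)*conj(0)]
      = (1/16)[(8) + (-8) + (4*sqrt(2)) + (0) + (-4*sqrt(2)) + (0) + (0)] = 0/16 = 0
Hence the multiplicities are chi_3: 1, chi_4: 1, chi_6: 1. Dimension check: dim(chi_7)*dim(chi_5) = 2*2 = 4 and sum (mult * dim) = 1*1 + 1*1 + 1*2 = 4.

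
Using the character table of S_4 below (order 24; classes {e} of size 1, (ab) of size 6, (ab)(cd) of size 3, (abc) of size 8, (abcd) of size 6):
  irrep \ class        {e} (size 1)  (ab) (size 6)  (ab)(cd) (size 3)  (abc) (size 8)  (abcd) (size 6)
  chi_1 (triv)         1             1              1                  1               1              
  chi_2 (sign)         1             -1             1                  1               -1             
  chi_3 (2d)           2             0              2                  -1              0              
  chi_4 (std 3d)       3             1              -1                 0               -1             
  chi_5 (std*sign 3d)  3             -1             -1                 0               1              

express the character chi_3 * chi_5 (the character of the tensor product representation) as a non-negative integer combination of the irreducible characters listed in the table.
chi_3 tensor chi_5 = chi_4 + chi_5 (all other irreducibles have multiplicity 0).

Details: The character of a tensor product is the pointwise product (chi_3 * chi_5)(C) = chi_3(C) * chi_5(C):
  {e}: (2)*(3), (ab): (0)*(-1), (ab)(cd): (2)*(-1), (abc): (-1)*(0), (abcd): (0)*(1)
so (chi_3 * chi_5) takes values
  {e} -> 6, (ab) -> 0, (ab)(cd) -> -2, (abc) -> 0, (abcd) -> 0.
Now take the inner product of this character with each irreducible chi from the table, <chi_3*chi_5, chi> = (1/24) sum_C |C| (chi_3*chi_5)(C) conj(chi(C)):
  <chi_3*chi_5, chi_1> = (1/24)[1*(6)*conj(1) + 6*(0)*conj(1) + 3*(-2)*conj(1) + 8*(0)*conj(1) + 6*(0)*conj(1)]
      = (1/24)[(6) + (0) + (-6) + (0) + (0)] = 0/24 = 0
  <chi_3*chi_5, chi_2> = (1/24)[1*(6)*conj(1) + 6*(0)*conj(-1) + 3*(-2)*conj(1) + 8*(0)*conj(1) + 6*(0)*conj(-1)]
      = (1/24)[(6) + (0) + (-6) + (0) + (0)] = 0/24 = 0
  <chi_3*chi_5, chi_3> = (1/24)[1*(6)*conj(2) + 6*(0)*conj(0) + 3*(-2)*conj(2) + 8*(0)*conj(-1) + 6*(0)*conj(0)]
      = (1/24)[(12) + (0) + (-12) + (0) + (0)] = 0/24 = 0
  <chi_3*chi_5, chi_4> = (1/24)[1*(6)*conj(3) + 6*(0)*conj(1) + 3*(-2)*conj(-1) + 8*(0)*conj(0) + 6*(0)*conj(-1)]
      = (1/24)[(18) + (0) + (6) + (0) + (0)] = 24/24 = 1
  <chi_3*chi_5, chi_5> = (1/24)[1*(6)*conj(3) + 6*(0)*conj(-1) + 3*(-2)*conj(-1) + 8*(0)*conj(0) + 6*(0)*conj(1)]
      = (1/24)[(18) + (0) + (6) + (0) + (0)] = 24/24 = 1
Hence the multiplicities are chi_4: 1, chi_5: 1. Dimension check: dim(chi_3)*dim(chi_5) = 2*3 = 6 and sum (mult * dim) = 1*3 + 1*3 = 6.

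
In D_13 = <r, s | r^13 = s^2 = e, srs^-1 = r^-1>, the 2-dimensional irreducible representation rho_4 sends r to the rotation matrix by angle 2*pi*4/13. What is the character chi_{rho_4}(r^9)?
chi_{rho_4}(r^9) = 2*cos(2*pi*4*9/13) = 2*cos(6*pi/13)

Details: rho_4(r^9) is rotation by angle 2*pi*4*9/13, whose trace is 2*cos(2*pi*4*9/13) = 2*cos(6*pi/13).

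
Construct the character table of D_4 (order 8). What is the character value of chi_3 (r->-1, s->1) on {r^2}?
Conjugacy classes: {e} of size 1, {r^2} of size 1, {r^1, r^3} of size 2, {s, sr^2, ...} of size 2, {sr, sr^3, ...} of size 2.
Character table:
  irrep \ class              {e} (size 1)  {r^2} (size 1)  {r^1, r^3} (size 2)  {s, sr^2, ...} (size 2)  {sr, sr^3, ...} (size 2)
  chi_1 (triv)               1             1               1                    1                        1                       
  chi_2 (sign: r->1, s->-1)  1             1               1                    -1                       -1                      
  chi_3 (r->-1, s->1)        1             1               -1                   1                        -1                      
  chi_4 (r->-1, s->-1)       1             1               -1                   -1                       1                       
  chi_5 (2d, j=1)            2             -2              0                    0                        0                       

Spot check: chi_3 (r->-1, s->1) on {r^2} = 1.

Derivation: D_4 has order 2*4 = 8 with 5 conjugacy classes, hence 5 irreducibles. Sum of squared dims 1 + 1 + 1 + 1 + 4 = 8 = |G|. Linear characters come from the abelianisation; the 2-dimensional irreps have character r^k -> 2*cos(2*pi*j*k/4), reflections -> 0.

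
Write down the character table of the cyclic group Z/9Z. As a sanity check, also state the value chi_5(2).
Character table of Z/9Z (irreps indexed chi_0,...,chi_8 with chi_k(m) = zeta_9^(k*m), zeta_9 = exp(2*pi*i/9)):
  irrep \ class  {0} (size 1)  {1} (size 1)    {2} (size 1)    {3} (size 1)    {4} (size 1)    {5} (size 1)    {6} (size 1)    {7} (size 1)    {8} (size 1)  
  chi_0          1             1               1               1               1               1               1               1               1             
  chi_1          1             exp(2*I*pi/9)   exp(4*I*pi/9)   exp(2*I*pi/3)   exp(8*I*pi/9)   exp(-8*I*pi/9)  exp(-2*I*pi/3)  exp(-4*I*pi/9)  exp(-2*I*pi/9)
  chi_2          1             exp(4*I*pi/9)   exp(8*I*pi/9)   exp(-2*I*pi/3)  exp(-2*I*pi/9)  exp(2*I*pi/9)   exp(2*I*pi/3)   exp(-8*I*pi/9)  exp(-4*I*pi/9)
  chi_3          1             exp(2*I*pi/3)   exp(-2*I*pi/3)  1               exp(2*I*pi/3)   exp(-2*I*pi/3)  1               exp(2*I*pi/3)   exp(-2*I*pi/3)
  chi_4          1             exp(8*I*pi/9)   exp(-2*I*pi/9)  exp(2*I*pi/3)   exp(-4*I*pi/9)  exp(4*I*pi/9)   exp(-2*I*pi/3)  exp(2*I*pi/9)   exp(-8*I*pi/9)
  chi_5          1             exp(-8*I*pi/9)  exp(2*I*pi/9)   exp(-2*I*pi/3)  exp(4*I*pi/9)   exp(-4*I*pi/9)  exp(2*I*pi/3)   exp(-2*I*pi/9)  exp(8*I*pi/9) 
  chi_6          1             exp(-2*I*pi/3)  exp(2*I*pi/3)   1               exp(-2*I*pi/3)  exp(2*I*pi/3)   1               exp(-2*I*pi/3)  exp(2*I*pi/3) 
  chi_7          1             exp(-4*I*pi/9)  exp(-8*I*pi/9)  exp(2*I*pi/3)   exp(2*I*pi/9)   exp(-2*I*pi/9)  exp(-2*I*pi/3)  exp(8*I*pi/9)   exp(4*I*pi/9) 
  chi_8          1             exp(-2*I*pi/9)  exp(-4*I*pi/9)  exp(-2*I*pi/3)  exp(-8*I*pi/9)  exp(8*I*pi/9)   exp(2*I*pi/3)   exp(4*I*pi/9)   exp(2*I*pi/9) 

Spot check: chi_5(2) = zeta_9^(5*2) = zeta_9^10 = exp(2*I*pi/9).

Details: Z/9Z is abelian, so all 9 irreducible complex representations are 1-dimensional. They are given by chi_k(m) = zeta_9^(k*m) for k = 0,...,8. Row orthogonality: sum_m chi_k(m) conj(chi_l(m)) = 9 * [k = l].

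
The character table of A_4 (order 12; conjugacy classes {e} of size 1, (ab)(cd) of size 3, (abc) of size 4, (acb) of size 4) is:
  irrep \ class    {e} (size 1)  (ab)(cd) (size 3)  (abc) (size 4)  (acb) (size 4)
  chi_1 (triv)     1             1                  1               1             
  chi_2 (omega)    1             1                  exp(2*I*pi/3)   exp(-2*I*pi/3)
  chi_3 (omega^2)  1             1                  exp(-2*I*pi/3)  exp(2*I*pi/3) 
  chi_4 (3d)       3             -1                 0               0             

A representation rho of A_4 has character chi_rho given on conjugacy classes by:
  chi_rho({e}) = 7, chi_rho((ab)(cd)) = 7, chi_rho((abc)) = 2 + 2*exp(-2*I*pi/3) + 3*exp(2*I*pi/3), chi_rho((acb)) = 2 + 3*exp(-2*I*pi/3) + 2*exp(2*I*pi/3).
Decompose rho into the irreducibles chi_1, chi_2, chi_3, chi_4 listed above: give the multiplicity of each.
Multiplicities: chi_1: 2, chi_2: 3, chi_3: 2, chi_4: 0.

Working: Use <chi_rho, chi> = (1/|G|) sum_C |C| * chi_rho(C) * conj(chi(C)) with |G| = 12 for each irreducible chi in the table:
  <chi_rho, chi_1> = (1/12)[1*(7)*conj(1) + 3*(7)*conj(1) + 4*(2 + 2*exp(-2*I*pi/3) + 3*exp(2*I*pi/3))*conj(1) + 4*(2 + 3*exp(-2*I*pi/3) + 2*exp(2*I*pi/3))*conj(1)]
      = (1/12)[(7) + (21) + (8 + 8*exp(-2*I*pi/3) + 12*exp(2*I*pi/3)) + (8 + 12*exp(-2*I*pi/3) + 8*exp(2*I*pi/3))] = 24/12 = 2
  <chi_rho, chi_2> = (1/12)[1*(7)*conj(1) + 3*(7)*conj(1) + 4*(2 + 2*exp(-2*I*pi/3) + 3*exp(2*I*pi/3))*conj(exp(2*I*pi/3)) + 4*(2 + 3*exp(-2*I*pi/3) + 2*exp(2*I*pi/3))*conj(exp(-2*I*pi/3))]
      = (1/12)[(7) + (21) + (4) + (4)] = 36/12 = 3
  <chi_rho, chi_3> = (1/12)[1*(7)*conj(1) + 3*(7)*conj(1) + 4*(2 + 2*exp(-2*I*pi/3) + 3*exp(2*I*pi/3))*conj(exp(-2*I*pi/3)) + 4*(2 + 3*exp(-2*I*pi/3) + 2*exp(2*I*pi/3))*conj(exp(2*I*pi/3))]
      = (1/12)[(7) + (21) + (8 + 12*exp(-2*I*pi/3) + 8*exp(2*I*pi/3)) + (8 + 8*exp(-2*I*pi/3) + 12*exp(2*I*pi/3))] = 24/12 = 2
  <chi_rho, chi_4> = (1/12)[1*(7)*conj(3) + 3*(7)*conj(-1) + 4*(2 + 2*exp(-2*I*pi/3) + 3*exp(2*I*pi/3))*conj(0) + 4*(2 + 3*exp(-2*I*pi/3) + 2*exp(2*I*pi/3))*conj(0)]
      = (1/12)[(21) + (-21) + (0) + (0)] = 0/12 = 0
(Exp terms are combined using exp(i*s)*conj(exp(i*t)) = exp(i*(s-t)), and sums of them are collapsed using the identity that for every m > 1 the m distinct m-th roots of unity sum to 0, e.g. 1 + exp(2*I*pi/3) + exp(-2*I*pi/3) = 0.)
Dimension check: dim(rho) = sum (mult * dim) = 2*1 + 3*1 + 2*1 + 0*3 = 7 = chi_rho(e) = 7.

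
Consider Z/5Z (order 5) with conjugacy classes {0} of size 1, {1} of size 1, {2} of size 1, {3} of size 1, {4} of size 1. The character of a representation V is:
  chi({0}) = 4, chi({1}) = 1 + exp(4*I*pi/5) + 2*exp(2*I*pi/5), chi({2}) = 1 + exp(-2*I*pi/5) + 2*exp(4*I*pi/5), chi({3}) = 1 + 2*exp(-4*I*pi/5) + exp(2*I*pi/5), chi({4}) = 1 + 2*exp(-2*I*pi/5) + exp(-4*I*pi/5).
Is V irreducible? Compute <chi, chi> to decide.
Not irreducible (reducible): <chi, chi> = 6 > 1.

Argument: <chi, chi> = (1/|G|) sum_C |C| * |chi(C)|^2 = (1/5)[1*|4|^2 + 1*|1 + exp(4*I*pi/5) + 2*exp(2*I*pi/5)|^2 + 1*|1 + exp(-2*I*pi/5) + 2*exp(4*I*pi/5)|^2 + 1*|1 + 2*exp(-4*I*pi/5) + exp(2*I*pi/5)|^2 + 1*|1 + 2*exp(-2*I*pi/5) + exp(-4*I*pi/5)|^2]
  = (1/5)[(16) + (6 + 4*exp(-2*I*pi/5) + exp(-4*I*pi/5) + exp(4*I*pi/5) + 4*exp(2*I*pi/5)) + (6 + 4*exp(-4*I*pi/5) + exp(-2*I*pi/5) + exp(2*I*pi/5) + 4*exp(4*I*pi/5)) + (6 + 4*exp(-4*I*pi/5) + exp(-2*I*pi/5) + exp(2*I*pi/5) + 4*exp(4*I*pi/5)) + (6 + 4*exp(-2*I*pi/5) + exp(-4*I*pi/5) + exp(4*I*pi/5) + 4*exp(2*I*pi/5))] = 30/5 = 6.
(Exp terms are combined using exp(i*s)*conj(exp(i*t)) = exp(i*(s-t)), and sums of them are collapsed using the identity that for every m > 1 the m distinct m-th roots of unity sum to 0, e.g. 1 + exp(2*I*pi/3) + exp(-2*I*pi/3) = 0.)
A character is irreducible iff <chi, chi> = 1, so this representation is reducible.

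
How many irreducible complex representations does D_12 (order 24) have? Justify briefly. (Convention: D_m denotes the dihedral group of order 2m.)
9

Working: The number of irreducible complex representations of a finite group equals its number of conjugacy classes. D_12 has 9 conjugacy classes (n/2 + 3 for n even), so D_12 (order 24) has exactly 9 irreducible complex representations.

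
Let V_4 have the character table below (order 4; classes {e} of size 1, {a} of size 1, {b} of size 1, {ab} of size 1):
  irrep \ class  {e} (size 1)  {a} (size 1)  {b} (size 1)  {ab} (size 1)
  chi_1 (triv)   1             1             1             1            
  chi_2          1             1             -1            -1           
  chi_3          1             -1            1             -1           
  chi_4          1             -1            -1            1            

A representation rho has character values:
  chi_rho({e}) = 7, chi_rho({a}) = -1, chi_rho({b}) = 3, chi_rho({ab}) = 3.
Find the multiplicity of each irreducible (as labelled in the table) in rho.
Multiplicities: chi_1: 3, chi_2: 0, chi_3: 2, chi_4: 2.

Reasoning: Use <chi_rho, chi> = (1/|G|) sum_C |C| * chi_rho(C) * conj(chi(C)) with |G| = 4 for each irreducible chi in the table:
  <chi_rho, chi_1> = (1/4)[1*(7)*conj(1) + 1*(-1)*conj(1) + 1*(3)*conj(1) + 1*(3)*conj(1)]
      = (1/4)[(7) + (-1) + (3) + (3)] = 12/4 = 3
  <chi_rho, chi_2> = (1/4)[1*(7)*conj(1) + 1*(-1)*conj(1) + 1*(3)*conj(-1) + 1*(3)*conj(-1)]
      = (1/4)[(7) + (-1) + (-3) + (-3)] = 0/4 = 0
  <chi_rho, chi_3> = (1/4)[1*(7)*conj(1) + 1*(-1)*conj(-1) + 1*(3)*conj(1) + 1*(3)*conj(-1)]
      = (1/4)[(7) + (1) + (3) + (-3)] = 8/4 = 2
  <chi_rho, chi_4> = (1/4)[1*(7)*conj(1) + 1*(-1)*conj(-1) + 1*(3)*conj(-1) + 1*(3)*conj(1)]
      = (1/4)[(7) + (1) + (-3) + (3)] = 8/4 = 2
Dimension check: dim(rho) = sum (mult * dim) = 3*1 + 0*1 + 2*1 + 2*1 = 7 = chi_rho(e) = 7.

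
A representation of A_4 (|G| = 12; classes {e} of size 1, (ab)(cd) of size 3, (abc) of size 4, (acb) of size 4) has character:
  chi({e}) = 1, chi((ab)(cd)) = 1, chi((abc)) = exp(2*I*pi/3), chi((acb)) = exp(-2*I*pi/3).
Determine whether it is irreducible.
Irreducible: <chi, chi> = 1.

Solution. <chi, chi> = (1/|G|) sum_C |C| * |chi(C)|^2 = (1/12)[1*|1|^2 + 3*|1|^2 + 4*|exp(2*I*pi/3)|^2 + 4*|exp(-2*I*pi/3)|^2]
  = (1/12)[(1) + (3) + (4) + (4)] = 12/12 = 1.
(Exp terms are combined using exp(i*s)*conj(exp(i*t)) = exp(i*(s-t)), and sums of them are collapsed using the identity that for every m > 1 the m distinct m-th roots of unity sum to 0, e.g. 1 + exp(2*I*pi/3) + exp(-2*I*pi/3) = 0.)
A character is irreducible iff <chi, chi> = 1, so this representation is irreducible.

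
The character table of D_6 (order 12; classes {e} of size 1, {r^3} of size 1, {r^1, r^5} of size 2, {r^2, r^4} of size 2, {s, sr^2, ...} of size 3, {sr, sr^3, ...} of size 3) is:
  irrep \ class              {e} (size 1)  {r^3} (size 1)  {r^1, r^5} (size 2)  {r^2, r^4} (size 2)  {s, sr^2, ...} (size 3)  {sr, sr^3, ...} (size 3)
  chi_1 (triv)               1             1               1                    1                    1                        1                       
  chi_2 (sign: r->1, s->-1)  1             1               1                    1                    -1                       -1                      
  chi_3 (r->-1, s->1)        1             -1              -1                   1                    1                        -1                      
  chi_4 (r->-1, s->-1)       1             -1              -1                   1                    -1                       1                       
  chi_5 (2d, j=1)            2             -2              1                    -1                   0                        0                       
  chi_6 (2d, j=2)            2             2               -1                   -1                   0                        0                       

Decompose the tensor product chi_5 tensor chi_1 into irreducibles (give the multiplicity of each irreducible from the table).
chi_5 tensor chi_1 = chi_5 (all other irreducibles have multiplicity 0).

Argument: The character of a tensor product is the pointwise product (chi_5 * chi_1)(C) = chi_5(C) * chi_1(C):
  {e}: (2)*(1), {r^3}: (-2)*(1), {r^1, r^5}: (1)*(1), {r^2, r^4}: (-1)*(1), {s, sr^2, ...}: (0)*(1), {sr, sr^3, ...}: (0)*(1)
so (chi_5 * chi_1) takes values
  {e} -> 2, {r^3} -> -2, {r^1, r^5} -> 1, {r^2, r^4} -> -1, {s, sr^2, ...} -> 0, {sr, sr^3, ...} -> 0.
Now take the inner product of this character with each irreducible chi from the table, <chi_5*chi_1, chi> = (1/12) sum_C |C| (chi_5*chi_1)(C) conj(chi(C)):
  <chi_5*chi_1, chi_1> = (1/12)[1*(2)*conj(1) + 1*(-2)*conj(1) + 2*(1)*conj(1) + 2*(-1)*conj(1) + 3*(0)*conj(1) + 3*(0)*conj(1)]
      = (1/12)[(2) + (-2) + (2) + (-2) + (0) + (0)] = 0/12 = 0
  <chi_5*chi_1, chi_2> = (1/12)[1*(2)*conj(1) + 1*(-2)*conj(1) + 2*(1)*conj(1) + 2*(-1)*conj(1) + 3*(0)*conj(-1) + 3*(0)*conj(-1)]
      = (1/12)[(2) + (-2) + (2) + (-2) + (0) + (0)] = 0/12 = 0
  <chi_5*chi_1, chi_3> = (1/12)[1*(2)*conj(1) + 1*(-2)*conj(-1) + 2*(1)*conj(-1) + 2*(-1)*conj(1) + 3*(0)*conj(1) + 3*(0)*conj(-1)]
      = (1/12)[(2) + (2) + (-2) + (-2) + (0) + (0)] = 0/12 = 0
  <chi_5*chi_1, chi_4> = (1/12)[1*(2)*conj(1) + 1*(-2)*conj(-1) + 2*(1)*conj(-1) + 2*(-1)*conj(1) + 3*(0)*conj(-1) + 3*(0)*conj(1)]
      = (1/12)[(2) + (2) + (-2) + (-2) + (0) + (0)] = 0/12 = 0
  <chi_5*chi_1, chi_5> = (1/12)[1*(2)*conj(2) + 1*(-2)*conj(-2) + 2*(1)*conj(1) + 2*(-1)*conj(-1) + 3*(0)*conj(0) + 3*(0)*conj(0)]
      = (1/12)[(4) + (4) + (2) + (2) + (0) + (0)] = 12/12 = 1
  <chi_5*chi_1, chi_6> = (1/12)[1*(2)*conj(2) + 1*(-2)*conj(2) + 2*(1)*conj(-1) + 2*(-1)*conj(-1) + 3*(0)*conj(0) + 3*(0)*conj(0)]
      = (1/12)[(4) + (-4) + (-2) + (2) + (0) + (0)] = 0/12 = 0
Hence the multiplicities are chi_5: 1. Dimension check: dim(chi_5)*dim(chi_1) = 2*1 = 2 and sum (mult * dim) = 1*2 = 2.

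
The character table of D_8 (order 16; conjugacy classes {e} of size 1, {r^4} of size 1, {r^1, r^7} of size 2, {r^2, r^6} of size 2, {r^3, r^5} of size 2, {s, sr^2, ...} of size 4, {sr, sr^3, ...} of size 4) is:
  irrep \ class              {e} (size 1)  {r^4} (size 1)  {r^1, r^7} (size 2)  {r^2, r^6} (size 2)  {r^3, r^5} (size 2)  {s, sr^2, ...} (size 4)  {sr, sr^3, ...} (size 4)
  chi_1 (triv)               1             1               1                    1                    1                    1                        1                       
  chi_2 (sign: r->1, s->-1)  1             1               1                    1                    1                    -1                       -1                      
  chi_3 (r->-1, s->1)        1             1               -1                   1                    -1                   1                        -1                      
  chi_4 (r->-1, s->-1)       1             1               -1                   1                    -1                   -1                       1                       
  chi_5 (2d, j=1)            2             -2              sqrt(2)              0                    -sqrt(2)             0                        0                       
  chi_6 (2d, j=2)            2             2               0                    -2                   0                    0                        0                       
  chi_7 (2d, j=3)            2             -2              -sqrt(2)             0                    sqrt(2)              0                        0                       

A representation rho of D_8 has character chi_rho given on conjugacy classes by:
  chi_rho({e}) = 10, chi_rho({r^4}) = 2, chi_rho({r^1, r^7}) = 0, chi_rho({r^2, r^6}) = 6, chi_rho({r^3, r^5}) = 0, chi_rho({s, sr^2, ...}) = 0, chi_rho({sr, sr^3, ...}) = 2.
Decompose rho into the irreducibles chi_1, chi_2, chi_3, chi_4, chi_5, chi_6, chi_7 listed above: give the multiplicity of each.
Multiplicities: chi_1: 2, chi_2: 1, chi_3: 1, chi_4: 2, chi_5: 1, chi_6: 0, chi_7: 1.

Use <chi_rho, chi> = (1/|G|) sum_C |C| * chi_rho(C) * conj(chi(C)) with |G| = 16 for each irreducible chi in the table:
  <chi_rho, chi_1> = (1/16)[1*(10)*conj(1) + 1*(2)*conj(1) + 2*(0)*conj(1) + 2*(6)*conj(1) + 2*(0)*conj(1) + 4*(0)*conj(1) + 4*(2)*conj(1)]
      = (1/16)[(10) + (2) + (0) + (12) + (0) + (0) + (8)] = 32/16 = 2
  <chi_rho, chi_2> = (1/16)[1*(10)*conj(1) + 1*(2)*conj(1) + 2*(0)*conj(1) + 2*(6)*conj(1) + 2*(0)*conj(1) + 4*(0)*conj(-1) + 4*(2)*conj(-1)]
      = (1/16)[(10) + (2) + (0) + (12) + (0) + (0) + (-8)] = 16/16 = 1
  <chi_rho, chi_3> = (1/16)[1*(10)*conj(1) + 1*(2)*conj(1) + 2*(0)*conj(-1) + 2*(6)*conj(1) + 2*(0)*conj(-1) + 4*(0)*conj(1) + 4*(2)*conj(-1)]
      = (1/16)[(10) + (2) + (0) + (12) + (0) + (0) + (-8)] = 16/16 = 1
  <chi_rho, chi_4> = (1/16)[1*(10)*conj(1) + 1*(2)*conj(1) + 2*(0)*conj(-1) + 2*(6)*conj(1) + 2*(0)*conj(-1) + 4*(0)*conj(-1) + 4*(2)*conj(1)]
      = (1/16)[(10) + (2) + (0) + (12) + (0) + (0) + (8)] = 32/16 = 2
  <chi_rho, chi_5> = (1/16)[1*(10)*conj(2) + 1*(2)*conj(-2) + 2*(0)*conj(sqrt(2)) + 2*(6)*conj(0) + 2*(0)*conj(-sqrt(2)) + 4*(0)*conj(0) + 4*(2)*conj(0)]
      = (1/16)[(20) + (-4) + (0) + (0) + (0) + (0) + (0)] = 16/16 = 1
  <chi_rho, chi_6> = (1/16)[1*(10)*conj(2) + 1*(2)*conj(2) + 2*(0)*conj(0) + 2*(6)*conj(-2) + 2*(0)*conj(0) + 4*(0)*conj(0) + 4*(2)*conj(0)]
      = (1/16)[(20) + (4) + (0) + (-24) + (0) + (0) + (0)] = 0/16 = 0
  <chi_rho, chi_7> = (1/16)[1*(10)*conj(2) + 1*(2)*conj(-2) + 2*(0)*conj(-sqrt(2)) + 2*(6)*conj(0) + 2*(0)*conj(sqrt(2)) + 4*(0)*conj(0) + 4*(2)*conj(0)]
      = (1/16)[(20) + (-4) + (0) + (0) + (0) + (0) + (0)] = 16/16 = 1
Dimension check: dim(rho) = sum (mult * dim) = 2*1 + 1*1 + 1*1 + 2*1 + 1*2 + 0*2 + 1*2 = 10 = chi_rho(e) = 10.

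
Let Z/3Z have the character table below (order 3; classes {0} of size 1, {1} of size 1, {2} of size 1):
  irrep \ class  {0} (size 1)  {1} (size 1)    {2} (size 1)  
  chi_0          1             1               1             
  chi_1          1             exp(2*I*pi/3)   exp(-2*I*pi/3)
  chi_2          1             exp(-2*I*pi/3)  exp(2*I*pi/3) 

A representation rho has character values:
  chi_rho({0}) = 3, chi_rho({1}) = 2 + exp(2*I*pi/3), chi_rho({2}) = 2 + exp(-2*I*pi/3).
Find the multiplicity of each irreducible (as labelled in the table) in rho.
Multiplicities: chi_0: 2, chi_1: 1, chi_2: 0.

Reasoning: Use <chi_rho, chi> = (1/|G|) sum_C |C| * chi_rho(C) * conj(chi(C)) with |G| = 3 for each irreducible chi in the table:
  <chi_rho, chi_0> = (1/3)[1*(3)*conj(1) + 1*(2 + exp(2*I*pi/3))*conj(1) + 1*(2 + exp(-2*I*pi/3))*conj(1)]
      = (1/3)[(3) + (2 + exp(2*I*pi/3)) + (2 + exp(-2*I*pi/3))] = 6/3 = 2
  <chi_rho, chi_1> = (1/3)[1*(3)*conj(1) + 1*(2 + exp(2*I*pi/3))*conj(exp(2*I*pi/3)) + 1*(2 + exp(-2*I*pi/3))*conj(exp(-2*I*pi/3))]
      = (1/3)[(3) + (1 + 2*exp(-2*I*pi/3)) + (1 + 2*exp(2*I*pi/3))] = 3/3 = 1
  <chi_rho, chi_2> = (1/3)[1*(3)*conj(1) + 1*(2 + exp(2*I*pi/3))*conj(exp(-2*I*pi/3)) + 1*(2 + exp(-2*I*pi/3))*conj(exp(2*I*pi/3))]
      = (1/3)[(3) + (exp(-2*I*pi/3) + 2*exp(2*I*pi/3)) + (2*exp(-2*I*pi/3) + exp(2*I*pi/3))] = 0/3 = 0
(Exp terms are combined using exp(i*s)*conj(exp(i*t)) = exp(i*(s-t)), and sums of them are collapsed using the identity that for every m > 1 the m distinct m-th roots of unity sum to 0, e.g. 1 + exp(2*I*pi/3) + exp(-2*I*pi/3) = 0.)
Dimension check: dim(rho) = sum (mult * dim) = 2*1 + 1*1 + 0*1 = 3 = chi_rho(e) = 3.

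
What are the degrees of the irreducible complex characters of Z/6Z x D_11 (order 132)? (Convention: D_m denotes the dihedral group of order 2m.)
Dimensions: 1, 1, 1, 1, 1, 1, 1, 1, 1, 1, 1, 1, 2, 2, 2, 2, 2, 2, 2, 2, 2, 2, 2, 2, 2, 2, 2, 2, 2, 2, 2, 2, 2, 2, 2, 2, 2, 2, 2, 2, 2, 2

There are 42 irreducibles (= number of conjugacy classes). Their dimensions d_i satisfy sum d_i^2 = |G| = 132: 1 + 1 + 1 + 1 + 1 + 1 + 1 + 1 + 1 + 1 + 1 + 1 + 4 + 4 + 4 + 4 + 4 + 4 + 4 + 4 + 4 + 4 + 4 + 4 + 4 + 4 + 4 + 4 + 4 + 4 + 4 + 4 + 4 + 4 + 4 + 4 + 4 + 4 + 4 + 4 + 4 + 4 = 132. (For the product with Z/6Z: each of the 6 1-dim characters of Z/6Z tensors with each irrep of D_11, giving 6 copies of each D_11-dimension.)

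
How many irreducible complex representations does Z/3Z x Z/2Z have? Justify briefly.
6

Justification: The number of irreducible complex representations of a finite group equals its number of conjugacy classes. Z/3Z x Z/2Z is abelian of order 6, so every element is its own conjugacy class: 6 classes, so Z/3Z x Z/2Z (order 6) has exactly 6 irreducible complex representations.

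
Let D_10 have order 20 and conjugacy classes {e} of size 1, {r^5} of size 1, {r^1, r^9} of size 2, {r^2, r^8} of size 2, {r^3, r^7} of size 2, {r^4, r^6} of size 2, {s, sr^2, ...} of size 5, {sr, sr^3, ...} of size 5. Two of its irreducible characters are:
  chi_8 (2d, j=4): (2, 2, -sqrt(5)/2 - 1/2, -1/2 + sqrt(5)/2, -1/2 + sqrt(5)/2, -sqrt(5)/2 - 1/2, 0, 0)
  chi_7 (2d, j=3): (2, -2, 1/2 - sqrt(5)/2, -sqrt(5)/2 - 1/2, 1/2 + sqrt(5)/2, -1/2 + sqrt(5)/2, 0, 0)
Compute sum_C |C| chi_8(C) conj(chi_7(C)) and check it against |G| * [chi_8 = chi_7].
Sum = 0; so <chi_8, chi_7> = 0 (distinct irreducibles are orthogonal).

Why: Compute term by term over conjugacy classes (|C| * chi_8(C) * conj(chi_7(C))):
  1*(2)*conj(2) + 1*(2)*conj(-2) + 2*(-sqrt(5)/2 - 1/2)*conj(1/2 - sqrt(5)/2) + 2*(-1/2 + sqrt(5)/2)*conj(-sqrt(5)/2 - 1/2) + 2*(-1/2 + sqrt(5)/2)*conj(1/2 + sqrt(5)/2) + 2*(-sqrt(5)/2 - 1/2)*conj(-1/2 + sqrt(5)/2) + 5*(0)*conj(0) + 5*(0)*conj(0)
  = (4) + (-4) + (2) + (-2) + (2) + (-2) + (0) + (0)
  = 0.
Dividing by |G| = 20 gives 0/20 = 0, matching the row-orthogonality relation <chi_8, chi_7> = [chi_8 = chi_7].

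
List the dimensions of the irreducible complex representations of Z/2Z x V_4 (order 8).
Dimensions: 1, 1, 1, 1, 1, 1, 1, 1

Why: There are 8 irreducibles (= number of conjugacy classes). Their dimensions d_i satisfy sum d_i^2 = |G| = 8: 1 + 1 + 1 + 1 + 1 + 1 + 1 + 1 = 8. (For the product with Z/2Z: each of the 2 1-dim characters of Z/2Z tensors with each irrep of V_4, giving 2 copies of each V_4-dimension.)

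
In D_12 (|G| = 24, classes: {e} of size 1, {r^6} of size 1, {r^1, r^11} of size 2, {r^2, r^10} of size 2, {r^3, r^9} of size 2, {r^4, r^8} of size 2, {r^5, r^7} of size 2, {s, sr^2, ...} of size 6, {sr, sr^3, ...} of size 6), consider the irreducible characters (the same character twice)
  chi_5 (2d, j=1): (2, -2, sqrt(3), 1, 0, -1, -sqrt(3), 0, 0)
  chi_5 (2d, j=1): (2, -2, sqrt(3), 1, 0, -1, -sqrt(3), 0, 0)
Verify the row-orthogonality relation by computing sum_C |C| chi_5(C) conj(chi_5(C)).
Sum = 24 = |G| = 24; so <chi_5, chi_5> = 1 (norm-1 confirms irreducibility).

Details: Compute term by term over conjugacy classes (|C| * chi_5(C) * conj(chi_5(C))):
  1*(2)*conj(2) + 1*(-2)*conj(-2) + 2*(sqrt(3))*conj(sqrt(3)) + 2*(1)*conj(1) + 2*(0)*conj(0) + 2*(-1)*conj(-1) + 2*(-sqrt(3))*conj(-sqrt(3)) + 6*(0)*conj(0) + 6*(0)*conj(0)
  = (4) + (4) + (6) + (2) + (0) + (2) + (6) + (0) + (0)
  = 24.
Dividing by |G| = 24 gives 24/24 = 1, matching the row-orthogonality relation <chi_5, chi_5> = [chi_5 = chi_5].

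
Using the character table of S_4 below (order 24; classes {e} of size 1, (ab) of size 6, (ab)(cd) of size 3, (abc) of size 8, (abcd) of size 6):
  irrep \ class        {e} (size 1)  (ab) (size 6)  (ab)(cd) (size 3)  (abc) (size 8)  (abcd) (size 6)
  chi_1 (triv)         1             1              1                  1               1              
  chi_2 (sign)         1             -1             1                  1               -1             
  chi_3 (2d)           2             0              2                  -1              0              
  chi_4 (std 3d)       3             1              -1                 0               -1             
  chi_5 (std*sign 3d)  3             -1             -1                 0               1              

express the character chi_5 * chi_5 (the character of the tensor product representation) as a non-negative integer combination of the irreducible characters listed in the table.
chi_5 tensor chi_5 = chi_1 + chi_3 + chi_4 + chi_5 (all other irreducibles have multiplicity 0).

Details: The character of a tensor product is the pointwise product (chi_5 * chi_5)(C) = chi_5(C) * chi_5(C):
  {e}: (3)*(3), (ab): (-1)*(-1), (ab)(cd): (-1)*(-1), (abc): (0)*(0), (abcd): (1)*(1)
so (chi_5 * chi_5) takes values
  {e} -> 9, (ab) -> 1, (ab)(cd) -> 1, (abc) -> 0, (abcd) -> 1.
Now take the inner product of this character with each irreducible chi from the table, <chi_5*chi_5, chi> = (1/24) sum_C |C| (chi_5*chi_5)(C) conj(chi(C)):
  <chi_5*chi_5, chi_1> = (1/24)[1*(9)*conj(1) + 6*(1)*conj(1) + 3*(1)*conj(1) + 8*(0)*conj(1) + 6*(1)*conj(1)]
      = (1/24)[(9) + (6) + (3) + (0) + (6)] = 24/24 = 1
  <chi_5*chi_5, chi_2> = (1/24)[1*(9)*conj(1) + 6*(1)*conj(-1) + 3*(1)*conj(1) + 8*(0)*conj(1) + 6*(1)*conj(-1)]
      = (1/24)[(9) + (-6) + (3) + (0) + (-6)] = 0/24 = 0
  <chi_5*chi_5, chi_3> = (1/24)[1*(9)*conj(2) + 6*(1)*conj(0) + 3*(1)*conj(2) + 8*(0)*conj(-1) + 6*(1)*conj(0)]
      = (1/24)[(18) + (0) + (6) + (0) + (0)] = 24/24 = 1
  <chi_5*chi_5, chi_4> = (1/24)[1*(9)*conj(3) + 6*(1)*conj(1) + 3*(1)*conj(-1) + 8*(0)*conj(0) + 6*(1)*conj(-1)]
      = (1/24)[(27) + (6) + (-3) + (0) + (-6)] = 24/24 = 1
  <chi_5*chi_5, chi_5> = (1/24)[1*(9)*conj(3) + 6*(1)*conj(-1) + 3*(1)*conj(-1) + 8*(0)*conj(0) + 6*(1)*conj(1)]
      = (1/24)[(27) + (-6) + (-3) + (0) + (6)] = 24/24 = 1
Hence the multiplicities are chi_1: 1, chi_3: 1, chi_4: 1, chi_5: 1. Dimension check: dim(chi_5)*dim(chi_5) = 3*3 = 9 and sum (mult * dim) = 1*1 + 1*2 + 1*3 + 1*3 = 9.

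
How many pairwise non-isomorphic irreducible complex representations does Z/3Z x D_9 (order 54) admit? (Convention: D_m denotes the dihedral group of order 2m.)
18

Working: The number of irreducible complex representations of a finite group equals its number of conjugacy classes. For a direct product, #classes(G x H) = #classes(G) * #classes(H). Z/3Z has 3 classes (abelian), D_9 has 6 classes, so 3 * 6 = 18, so Z/3Z x D_9 (order 54) has exactly 18 irreducible complex representations.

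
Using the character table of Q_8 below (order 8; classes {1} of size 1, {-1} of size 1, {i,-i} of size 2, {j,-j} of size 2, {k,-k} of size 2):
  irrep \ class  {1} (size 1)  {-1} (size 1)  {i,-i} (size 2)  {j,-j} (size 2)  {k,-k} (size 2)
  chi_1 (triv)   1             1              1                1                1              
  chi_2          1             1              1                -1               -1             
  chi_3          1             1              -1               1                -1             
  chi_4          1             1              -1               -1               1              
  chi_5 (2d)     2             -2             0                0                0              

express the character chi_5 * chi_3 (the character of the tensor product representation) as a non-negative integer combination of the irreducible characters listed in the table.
chi_5 tensor chi_3 = chi_5 (all other irreducibles have multiplicity 0).

Details: The character of a tensor product is the pointwise product (chi_5 * chi_3)(C) = chi_5(C) * chi_3(C):
  {1}: (2)*(1), {-1}: (-2)*(1), {i,-i}: (0)*(-1), {j,-j}: (0)*(1), {k,-k}: (0)*(-1)
so (chi_5 * chi_3) takes values
  {1} -> 2, {-1} -> -2, {i,-i} -> 0, {j,-j} -> 0, {k,-k} -> 0.
Now take the inner product of this character with each irreducible chi from the table, <chi_5*chi_3, chi> = (1/8) sum_C |C| (chi_5*chi_3)(C) conj(chi(C)):
  <chi_5*chi_3, chi_1> = (1/8)[1*(2)*conj(1) + 1*(-2)*conj(1) + 2*(0)*conj(1) + 2*(0)*conj(1) + 2*(0)*conj(1)]
      = (1/8)[(2) + (-2) + (0) + (0) + (0)] = 0/8 = 0
  <chi_5*chi_3, chi_2> = (1/8)[1*(2)*conj(1) + 1*(-2)*conj(1) + 2*(0)*conj(1) + 2*(0)*conj(-1) + 2*(0)*conj(-1)]
      = (1/8)[(2) + (-2) + (0) + (0) + (0)] = 0/8 = 0
  <chi_5*chi_3, chi_3> = (1/8)[1*(2)*conj(1) + 1*(-2)*conj(1) + 2*(0)*conj(-1) + 2*(0)*conj(1) + 2*(0)*conj(-1)]
      = (1/8)[(2) + (-2) + (0) + (0) + (0)] = 0/8 = 0
  <chi_5*chi_3, chi_4> = (1/8)[1*(2)*conj(1) + 1*(-2)*conj(1) + 2*(0)*conj(-1) + 2*(0)*conj(-1) + 2*(0)*conj(1)]
      = (1/8)[(2) + (-2) + (0) + (0) + (0)] = 0/8 = 0
  <chi_5*chi_3, chi_5> = (1/8)[1*(2)*conj(2) + 1*(-2)*conj(-2) + 2*(0)*conj(0) + 2*(0)*conj(0) + 2*(0)*conj(0)]
      = (1/8)[(4) + (4) + (0) + (0) + (0)] = 8/8 = 1
Hence the multiplicities are chi_5: 1. Dimension check: dim(chi_5)*dim(chi_3) = 2*1 = 2 and sum (mult * dim) = 1*2 = 2.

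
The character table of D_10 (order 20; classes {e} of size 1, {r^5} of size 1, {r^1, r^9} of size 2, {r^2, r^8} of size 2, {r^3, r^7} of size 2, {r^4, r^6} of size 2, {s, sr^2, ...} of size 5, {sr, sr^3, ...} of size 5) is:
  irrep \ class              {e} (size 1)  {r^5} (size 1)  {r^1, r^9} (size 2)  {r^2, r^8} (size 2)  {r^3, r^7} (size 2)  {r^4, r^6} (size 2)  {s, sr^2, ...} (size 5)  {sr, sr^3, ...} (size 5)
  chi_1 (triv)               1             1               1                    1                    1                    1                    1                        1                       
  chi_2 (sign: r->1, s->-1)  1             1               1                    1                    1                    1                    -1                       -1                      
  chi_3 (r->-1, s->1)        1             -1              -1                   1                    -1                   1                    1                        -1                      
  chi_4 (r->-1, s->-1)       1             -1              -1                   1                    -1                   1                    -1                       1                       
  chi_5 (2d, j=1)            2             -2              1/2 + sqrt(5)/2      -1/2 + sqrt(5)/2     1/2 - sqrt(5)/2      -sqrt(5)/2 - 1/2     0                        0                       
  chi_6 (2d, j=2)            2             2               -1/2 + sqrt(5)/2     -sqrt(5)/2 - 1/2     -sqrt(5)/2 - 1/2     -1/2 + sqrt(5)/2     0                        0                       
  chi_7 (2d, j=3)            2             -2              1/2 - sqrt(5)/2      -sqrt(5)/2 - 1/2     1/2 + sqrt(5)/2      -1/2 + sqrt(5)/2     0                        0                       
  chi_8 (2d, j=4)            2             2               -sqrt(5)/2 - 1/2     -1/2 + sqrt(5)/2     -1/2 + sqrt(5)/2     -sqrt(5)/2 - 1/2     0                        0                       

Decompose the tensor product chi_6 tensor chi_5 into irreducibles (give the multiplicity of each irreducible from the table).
chi_6 tensor chi_5 = chi_5 + chi_7 (all other irreducibles have multiplicity 0).

Reasoning: The character of a tensor product is the pointwise product (chi_6 * chi_5)(C) = chi_6(C) * chi_5(C):
  {e}: (2)*(2), {r^5}: (2)*(-2), {r^1, r^9}: (-1/2 + sqrt(5)/2)*(1/2 + sqrt(5)/2), {r^2, r^8}: (-sqrt(5)/2 - 1/2)*(-1/2 + sqrt(5)/2), {r^3, r^7}: (-sqrt(5)/2 - 1/2)*(1/2 - sqrt(5)/2), {r^4, r^6}: (-1/2 + sqrt(5)/2)*(-sqrt(5)/2 - 1/2), {s, sr^2, ...}: (0)*(0), {sr, sr^3, ...}: (0)*(0)
so (chi_6 * chi_5) takes values
  {e} -> 4, {r^5} -> -4, {r^1, r^9} -> 1, {r^2, r^8} -> -1, {r^3, r^7} -> 1, {r^4, r^6} -> -1, {s, sr^2, ...} -> 0, {sr, sr^3, ...} -> 0.
Now take the inner product of this character with each irreducible chi from the table, <chi_6*chi_5, chi> = (1/20) sum_C |C| (chi_6*chi_5)(C) conj(chi(C)):
  <chi_6*chi_5, chi_1> = (1/20)[1*(4)*conj(1) + 1*(-4)*conj(1) + 2*(1)*conj(1) + 2*(-1)*conj(1) + 2*(1)*conj(1) + 2*(-1)*conj(1) + 5*(0)*conj(1) + 5*(0)*conj(1)]
      = (1/20)[(4) + (-4) + (2) + (-2) + (2) + (-2) + (0) + (0)] = 0/20 = 0
  <chi_6*chi_5, chi_2> = (1/20)[1*(4)*conj(1) + 1*(-4)*conj(1) + 2*(1)*conj(1) + 2*(-1)*conj(1) + 2*(1)*conj(1) + 2*(-1)*conj(1) + 5*(0)*conj(-1) + 5*(0)*conj(-1)]
      = (1/20)[(4) + (-4) + (2) + (-2) + (2) + (-2) + (0) + (0)] = 0/20 = 0
  <chi_6*chi_5, chi_3> = (1/20)[1*(4)*conj(1) + 1*(-4)*conj(-1) + 2*(1)*conj(-1) + 2*(-1)*conj(1) + 2*(1)*conj(-1) + 2*(-1)*conj(1) + 5*(0)*conj(1) + 5*(0)*conj(-1)]
      = (1/20)[(4) + (4) + (-2) + (-2) + (-2) + (-2) + (0) + (0)] = 0/20 = 0
  <chi_6*chi_5, chi_4> = (1/20)[1*(4)*conj(1) + 1*(-4)*conj(-1) + 2*(1)*conj(-1) + 2*(-1)*conj(1) + 2*(1)*conj(-1) + 2*(-1)*conj(1) + 5*(0)*conj(-1) + 5*(0)*conj(1)]
      = (1/20)[(4) + (4) + (-2) + (-2) + (-2) + (-2) + (0) + (0)] = 0/20 = 0
  <chi_6*chi_5, chi_5> = (1/20)[1*(4)*conj(2) + 1*(-4)*conj(-2) + 2*(1)*conj(1/2 + sqrt(5)/2) + 2*(-1)*conj(-1/2 + sqrt(5)/2) + 2*(1)*conj(1/2 - sqrt(5)/2) + 2*(-1)*conj(-sqrt(5)/2 - 1/2) + 5*(0)*conj(0) + 5*(0)*conj(0)]
      = (1/20)[(8) + (8) + (1 + sqrt(5)) + (1 - sqrt(5)) + (1 - sqrt(5)) + (1 + sqrt(5)) + (0) + (0)] = 20/20 = 1
  <chi_6*chi_5, chi_6> = (1/20)[1*(4)*conj(2) + 1*(-4)*conj(2) + 2*(1)*conj(-1/2 + sqrt(5)/2) + 2*(-1)*conj(-sqrt(5)/2 - 1/2) + 2*(1)*conj(-sqrt(5)/2 - 1/2) + 2*(-1)*conj(-1/2 + sqrt(5)/2) + 5*(0)*conj(0) + 5*(0)*conj(0)]
      = (1/20)[(8) + (-8) + (-1 + sqrt(5)) + (1 + sqrt(5)) + (-sqrt(5) - 1) + (1 - sqrt(5)) + (0) + (0)] = 0/20 = 0
  <chi_6*chi_5, chi_7> = (1/20)[1*(4)*conj(2) + 1*(-4)*conj(-2) + 2*(1)*conj(1/2 - sqrt(5)/2) + 2*(-1)*conj(-sqrt(5)/2 - 1/2) + 2*(1)*conj(1/2 + sqrt(5)/2) + 2*(-1)*conj(-1/2 + sqrt(5)/2) + 5*(0)*conj(0) + 5*(0)*conj(0)]
      = (1/20)[(8) + (8) + (1 - sqrt(5)) + (1 + sqrt(5)) + (1 + sqrt(5)) + (1 - sqrt(5)) + (0) + (0)] = 20/20 = 1
  <chi_6*chi_5, chi_8> = (1/20)[1*(4)*conj(2) + 1*(-4)*conj(2) + 2*(1)*conj(-sqrt(5)/2 - 1/2) + 2*(-1)*conj(-1/2 + sqrt(5)/2) + 2*(1)*conj(-1/2 + sqrt(5)/2) + 2*(-1)*conj(-sqrt(5)/2 - 1/2) + 5*(0)*conj(0) + 5*(0)*conj(0)]
      = (1/20)[(8) + (-8) + (-sqrt(5) - 1) + (1 - sqrt(5)) + (-1 + sqrt(5)) + (1 + sqrt(5)) + (0) + (0)] = 0/20 = 0
Hence the multiplicities are chi_5: 1, chi_7: 1. Dimension check: dim(chi_6)*dim(chi_5) = 2*2 = 4 and sum (mult * dim) = 1*2 + 1*2 = 4.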